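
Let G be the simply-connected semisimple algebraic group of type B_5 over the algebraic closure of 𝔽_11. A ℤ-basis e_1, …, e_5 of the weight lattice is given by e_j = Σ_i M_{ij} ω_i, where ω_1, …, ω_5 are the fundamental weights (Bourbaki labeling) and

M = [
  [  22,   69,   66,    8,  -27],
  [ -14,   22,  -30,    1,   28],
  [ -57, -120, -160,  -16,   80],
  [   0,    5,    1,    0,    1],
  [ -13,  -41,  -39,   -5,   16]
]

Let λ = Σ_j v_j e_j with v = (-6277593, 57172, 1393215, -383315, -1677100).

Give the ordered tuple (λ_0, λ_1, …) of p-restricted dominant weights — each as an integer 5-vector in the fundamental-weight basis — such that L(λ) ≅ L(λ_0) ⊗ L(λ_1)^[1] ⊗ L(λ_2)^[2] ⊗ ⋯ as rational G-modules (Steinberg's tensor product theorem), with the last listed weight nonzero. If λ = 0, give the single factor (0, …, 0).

((0, 10, 8, 6, 4), (10, 6, 8, 3, 2), (9, 1, 6, 5, 2), (3, 4, 9, 1, 9))

Converting to the ω-basis (c_i = row i of M dotted with v = (-6277593, 57172, 1393215, -383315, -1677100)):
  c_1 = (22)·(-6277593) + 69·57172 + 66·1393215 + (8)·(-383315) + (-27)·(-1677100) = 5192
  c_2 = (-14)·(-6277593) + 22·57172 + (-30)·(1393215) + (1)·(-383315) + (28)·(-1677100) = 5521
  c_3 = (-57)·(-6277593) + (-120)·(57172) + (-160)·(1393215) + (-16)·(-383315) + (80)·(-1677100) = 12801
  c_4 = (0)·(-6277593) + 5·57172 + 1·1393215 + (0)·(-383315) + (1)·(-1677100) = 1975
  c_5 = (-13)·(-6277593) + (-41)·(57172) + (-39)·(1393215) + (-5)·(-383315) + (16)·(-1677100) = 12247
Expand coordinatewise in base 11:
  c_1 = 5192 = 0·11^0 + 10·11^1 + 9·11^2 + 3·11^3
  c_2 = 5521 = 10·11^0 + 6·11^1 + 1·11^2 + 4·11^3
  c_3 = 12801 = 8·11^0 + 8·11^1 + 6·11^2 + 9·11^3
  c_4 = 1975 = 6·11^0 + 3·11^1 + 5·11^2 + 1·11^3
  c_5 = 12247 = 4·11^0 + 2·11^1 + 2·11^2 + 9·11^3
p-restricted factor λ_0 = (0, 10, 8, 6, 4)
p-restricted factor λ_1 = (10, 6, 8, 3, 2)
p-restricted factor λ_2 = (9, 1, 6, 5, 2)
p-restricted factor λ_3 = (3, 4, 9, 1, 9)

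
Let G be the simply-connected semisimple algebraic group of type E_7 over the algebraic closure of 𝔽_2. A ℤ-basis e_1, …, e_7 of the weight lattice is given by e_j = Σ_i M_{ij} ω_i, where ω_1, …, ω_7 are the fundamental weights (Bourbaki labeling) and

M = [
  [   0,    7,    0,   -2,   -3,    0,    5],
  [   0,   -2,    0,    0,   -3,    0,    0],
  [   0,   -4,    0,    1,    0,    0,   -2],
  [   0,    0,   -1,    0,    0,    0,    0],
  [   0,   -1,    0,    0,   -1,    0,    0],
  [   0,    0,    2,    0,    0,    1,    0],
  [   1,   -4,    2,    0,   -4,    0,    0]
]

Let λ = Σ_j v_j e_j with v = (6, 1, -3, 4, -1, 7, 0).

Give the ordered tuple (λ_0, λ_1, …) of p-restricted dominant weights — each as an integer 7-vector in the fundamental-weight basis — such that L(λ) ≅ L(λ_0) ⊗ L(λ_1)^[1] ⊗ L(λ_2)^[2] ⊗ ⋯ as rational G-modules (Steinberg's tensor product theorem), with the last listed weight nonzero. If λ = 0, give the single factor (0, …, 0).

((0, 1, 0, 1, 0, 1, 0), (1, 0, 0, 1, 0, 0, 0))

ω-coordinates c = M·v, v = (6, 1, -3, 4, -1, 7, 0):
  c_1 = (0)·(6) + (7)·(1) + (0)·(-3) + (-2)·(4) + (-3)·(-1) + (0)·(7) + (5)·(0) = 2
  c_2 = (0)·(6) + (-2)·(1) + (0)·(-3) + (0)·(4) + (-3)·(-1) + (0)·(7) + (0)·(0) = 1
  c_3 = (0)·(6) + (-4)·(1) + (0)·(-3) + (1)·(4) + (0)·(-1) + (0)·(7) + (-2)·(0) = 0
  c_4 = (0)·(6) + (0)·(1) + (-1)·(-3) + (0)·(4) + (0)·(-1) + (0)·(7) + (0)·(0) = 3
  c_5 = (0)·(6) + (-1)·(1) + (0)·(-3) + (0)·(4) + (-1)·(-1) + (0)·(7) + (0)·(0) = 0
  c_6 = (0)·(6) + (0)·(1) + (2)·(-3) + (0)·(4) + (0)·(-1) + (1)·(7) + (0)·(0) = 1
  c_7 = (1)·(6) + (-4)·(1) + (2)·(-3) + (0)·(4) + (-4)·(-1) + (0)·(7) + (0)·(0) = 0
Expand coordinatewise in base 2:
  c_1 = 2 = 0·2^0 + 1·2^1
  c_2 = 1 = 1·2^0
  c_3 = 0
  c_4 = 3 = 1·2^0 + 1·2^1
  c_5 = 0
  c_6 = 1 = 1·2^0
  c_7 = 0
λ_0 = (0, 1, 0, 1, 0, 1, 0)
λ_1 = (1, 0, 0, 1, 0, 0, 0)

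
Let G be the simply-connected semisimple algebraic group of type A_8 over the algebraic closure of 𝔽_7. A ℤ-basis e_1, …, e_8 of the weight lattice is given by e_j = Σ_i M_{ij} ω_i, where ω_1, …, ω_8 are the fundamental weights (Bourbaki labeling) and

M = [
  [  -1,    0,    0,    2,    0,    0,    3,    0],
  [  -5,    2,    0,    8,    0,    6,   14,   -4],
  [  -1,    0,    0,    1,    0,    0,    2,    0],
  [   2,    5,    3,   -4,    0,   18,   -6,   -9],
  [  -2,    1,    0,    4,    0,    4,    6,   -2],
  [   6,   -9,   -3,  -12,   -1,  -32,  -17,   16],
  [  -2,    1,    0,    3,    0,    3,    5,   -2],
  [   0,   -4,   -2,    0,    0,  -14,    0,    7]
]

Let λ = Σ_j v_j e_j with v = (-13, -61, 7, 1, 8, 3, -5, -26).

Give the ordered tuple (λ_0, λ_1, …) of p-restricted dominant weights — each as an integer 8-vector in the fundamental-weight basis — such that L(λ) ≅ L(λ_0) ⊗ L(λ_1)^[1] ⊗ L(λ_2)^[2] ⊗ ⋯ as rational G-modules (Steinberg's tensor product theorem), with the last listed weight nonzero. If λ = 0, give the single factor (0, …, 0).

Change of basis e → ω: c = M·v where v = (-13, -61, 7, 1, 8, 3, -5, -26):
  c_1 = (-1)·(-13) + (0)·(-61) + 0·7 + 2·1 + 0·8 + 0·3 + (3)·(-5) + (0)·(-26) = 0
  c_2 = (-5)·(-13) + (2)·(-61) + 0·7 + 8·1 + 0·8 + 6·3 + (14)·(-5) + (-4)·(-26) = 3
  c_3 = (-1)·(-13) + (0)·(-61) + 0·7 + 1·1 + 0·8 + 0·3 + (2)·(-5) + (0)·(-26) = 4
  c_4 = (2)·(-13) + (5)·(-61) + 3·7 + (-4)·(1) + 0·8 + 18·3 + (-6)·(-5) + (-9)·(-26) = 4
  c_5 = (-2)·(-13) + (1)·(-61) + 0·7 + 4·1 + 0·8 + 4·3 + (6)·(-5) + (-2)·(-26) = 3
  c_6 = (6)·(-13) + (-9)·(-61) + (-3)·(7) + (-12)·(1) + (-1)·(8) + (-32)·(3) + (-17)·(-5) + (16)·(-26) = 3
  c_7 = (-2)·(-13) + (1)·(-61) + 0·7 + 3·1 + 0·8 + 3·3 + (5)·(-5) + (-2)·(-26) = 4
  c_8 = (0)·(-13) + (-4)·(-61) + (-2)·(7) + 0·1 + 0·8 + (-14)·(3) + (0)·(-5) + (7)·(-26) = 6
p = 7; digits c_i = Σ_j d_{ij}·7^j, 0 ≤ d_{ij} < 7:
  c_1 = 0
  c_2 = 3 = 3·7^0
  c_3 = 4 = 4·7^0
  c_4 = 4 = 4·7^0
  c_5 = 3 = 3·7^0
  c_6 = 3 = 3·7^0
  c_7 = 4 = 4·7^0
  c_8 = 6 = 6·7^0
Factor λ_0 = (0, 3, 4, 4, 3, 3, 4, 6)

((0, 3, 4, 4, 3, 3, 4, 6),)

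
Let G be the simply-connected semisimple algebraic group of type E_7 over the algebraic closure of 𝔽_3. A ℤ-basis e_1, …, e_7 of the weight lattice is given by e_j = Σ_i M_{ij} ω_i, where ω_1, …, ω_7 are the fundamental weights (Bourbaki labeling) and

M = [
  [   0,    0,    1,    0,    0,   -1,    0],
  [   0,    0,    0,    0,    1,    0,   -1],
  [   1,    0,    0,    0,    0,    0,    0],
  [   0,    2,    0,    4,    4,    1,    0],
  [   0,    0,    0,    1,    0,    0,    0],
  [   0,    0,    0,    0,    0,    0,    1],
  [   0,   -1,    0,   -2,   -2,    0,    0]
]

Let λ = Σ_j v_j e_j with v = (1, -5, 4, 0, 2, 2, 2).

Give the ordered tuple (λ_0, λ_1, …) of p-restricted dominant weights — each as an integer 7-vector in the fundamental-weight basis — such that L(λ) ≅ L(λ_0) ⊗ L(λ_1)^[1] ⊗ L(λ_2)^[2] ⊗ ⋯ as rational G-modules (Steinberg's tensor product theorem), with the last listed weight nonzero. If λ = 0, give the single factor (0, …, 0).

((2, 0, 1, 0, 0, 2, 1),)

In the fundamental-weight basis, λ has coordinates c = M·v (v = (1, -5, 4, 0, 2, 2, 2)):
  c_1 = 0·1 + (0)·(-5) + 1·4 + 0·0 + 0·2 + (-1)·(2) + 0·2 = 2
  c_2 = 0·1 + (0)·(-5) + 0·4 + 0·0 + 1·2 + 0·2 + (-1)·(2) = 0
  c_3 = 1·1 + (0)·(-5) + 0·4 + 0·0 + 0·2 + 0·2 + 0·2 = 1
  c_4 = 0·1 + (2)·(-5) + 0·4 + 4·0 + 4·2 + 1·2 + 0·2 = 0
  c_5 = 0·1 + (0)·(-5) + 0·4 + 1·0 + 0·2 + 0·2 + 0·2 = 0
  c_6 = 0·1 + (0)·(-5) + 0·4 + 0·0 + 0·2 + 0·2 + 1·2 = 2
  c_7 = 0·1 + (-1)·(-5) + 0·4 + (-2)·(0) + (-2)·(2) + 0·2 + 0·2 = 1
Base-3 expansion of each c_i:
  c_1 = 2 = 2·3^0
  c_2 = 0
  c_3 = 1 = 1·3^0
  c_4 = 0
  c_5 = 0
  c_6 = 2 = 2·3^0
  c_7 = 1 = 1·3^0
Factor λ_0 = (2, 0, 1, 0, 0, 2, 1)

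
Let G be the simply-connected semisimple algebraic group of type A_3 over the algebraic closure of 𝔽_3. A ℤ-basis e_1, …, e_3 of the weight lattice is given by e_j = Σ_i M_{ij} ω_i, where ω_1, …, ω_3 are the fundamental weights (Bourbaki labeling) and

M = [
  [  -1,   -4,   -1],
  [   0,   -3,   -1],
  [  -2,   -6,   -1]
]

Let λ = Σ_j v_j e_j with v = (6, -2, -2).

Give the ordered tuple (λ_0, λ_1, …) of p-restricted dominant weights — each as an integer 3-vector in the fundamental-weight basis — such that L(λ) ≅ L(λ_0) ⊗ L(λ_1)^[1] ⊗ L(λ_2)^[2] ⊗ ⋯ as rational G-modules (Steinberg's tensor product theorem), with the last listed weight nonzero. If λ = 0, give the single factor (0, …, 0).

Compute c_i = Σ_j M_{ij} v_j with v = (6, -2, -2):
  c_1 = (-1)·(6) + (-4)·(-2) + (-1)·(-2) = 4
  c_2 = (0)·(6) + (-3)·(-2) + (-1)·(-2) = 8
  c_3 = (-2)·(6) + (-6)·(-2) + (-1)·(-2) = 2
p = 3; digits c_i = Σ_j d_{ij}·3^j, 0 ≤ d_{ij} < 3:
  c_1 = 4 = 1·3^0 + 1·3^1
  c_2 = 8 = 2·3^0 + 2·3^1
  c_3 = 2 = 2·3^0
λ_0 = (1, 2, 2)
λ_1 = (1, 2, 0)

((1, 2, 2), (1, 2, 0))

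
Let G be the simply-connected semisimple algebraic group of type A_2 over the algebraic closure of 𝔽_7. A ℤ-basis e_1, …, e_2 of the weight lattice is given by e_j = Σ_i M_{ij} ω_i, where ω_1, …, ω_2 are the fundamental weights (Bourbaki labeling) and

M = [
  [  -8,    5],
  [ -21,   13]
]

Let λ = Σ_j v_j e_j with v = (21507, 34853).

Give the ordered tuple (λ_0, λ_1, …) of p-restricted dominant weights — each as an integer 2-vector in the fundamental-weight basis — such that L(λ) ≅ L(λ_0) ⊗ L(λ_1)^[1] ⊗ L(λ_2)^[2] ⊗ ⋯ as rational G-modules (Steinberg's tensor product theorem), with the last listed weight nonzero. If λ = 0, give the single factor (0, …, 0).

Change of basis e → ω: c = M·v where v = (21507, 34853):
  c_1 = (-8)·(21507) + 5·34853 = 2209
  c_2 = (-21)·(21507) + 13·34853 = 1442
p = 7; digits c_i = Σ_j d_{ij}·7^j, 0 ≤ d_{ij} < 7:
  c_1 = 2209 = 4·7^0 + 0·7^1 + 3·7^2 + 6·7^3
  c_2 = 1442 = 0·7^0 + 3·7^1 + 1·7^2 + 4·7^3
p-restricted factor λ_0 = (4, 0)
p-restricted factor λ_1 = (0, 3)
p-restricted factor λ_2 = (3, 1)
p-restricted factor λ_3 = (6, 4)

((4, 0), (0, 3), (3, 1), (6, 4))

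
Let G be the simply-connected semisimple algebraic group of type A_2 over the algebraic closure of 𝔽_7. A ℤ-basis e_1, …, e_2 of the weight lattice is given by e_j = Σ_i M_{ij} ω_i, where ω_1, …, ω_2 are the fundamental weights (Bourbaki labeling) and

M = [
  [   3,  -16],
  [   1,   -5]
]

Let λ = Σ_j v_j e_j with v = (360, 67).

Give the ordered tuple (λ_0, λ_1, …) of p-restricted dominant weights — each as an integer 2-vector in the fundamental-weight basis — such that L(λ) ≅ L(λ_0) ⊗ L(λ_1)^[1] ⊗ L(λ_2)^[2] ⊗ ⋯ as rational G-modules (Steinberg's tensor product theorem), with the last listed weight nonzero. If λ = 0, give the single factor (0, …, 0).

Change of basis e → ω: c = M·v where v = (360, 67):
  c_1 = (3)·(360) + (-16)·(67) = 8
  c_2 = (1)·(360) + (-5)·(67) = 25
Expand coordinatewise in base 7:
  c_1 = 8 = 1·7^0 + 1·7^1
  c_2 = 25 = 4·7^0 + 3·7^1
Factor λ_0 = (1, 4)
Factor λ_1 = (1, 3)

((1, 4), (1, 3))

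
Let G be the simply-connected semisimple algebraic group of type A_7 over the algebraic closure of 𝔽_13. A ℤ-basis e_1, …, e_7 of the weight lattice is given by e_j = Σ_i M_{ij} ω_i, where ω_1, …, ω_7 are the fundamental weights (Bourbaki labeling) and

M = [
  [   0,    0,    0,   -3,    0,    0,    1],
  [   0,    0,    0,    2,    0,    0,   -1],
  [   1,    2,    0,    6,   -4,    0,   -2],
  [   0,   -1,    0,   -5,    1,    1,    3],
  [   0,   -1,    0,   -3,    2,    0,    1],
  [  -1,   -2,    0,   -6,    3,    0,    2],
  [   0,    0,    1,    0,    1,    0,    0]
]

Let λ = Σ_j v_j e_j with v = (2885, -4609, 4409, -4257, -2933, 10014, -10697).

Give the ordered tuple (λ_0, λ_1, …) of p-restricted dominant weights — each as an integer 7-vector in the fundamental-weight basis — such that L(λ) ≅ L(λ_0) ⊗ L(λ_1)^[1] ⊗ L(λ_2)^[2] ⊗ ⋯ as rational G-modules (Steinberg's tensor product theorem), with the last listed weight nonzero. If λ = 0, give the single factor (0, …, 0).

((7, 12, 3, 0, 11, 5, 7), (3, 11, 5, 3, 10, 12, 9), (12, 12, 7, 5, 4, 9, 8))

Compute c_i = Σ_j M_{ij} v_j with v = (2885, -4609, 4409, -4257, -2933, 10014, -10697):
  c_1 = 0*2885 + 0*-4609 + 0*4409 + -3*-4257 + 0*-2933 + 0*10014 + 1*-10697 = 2074
  c_2 = 0*2885 + 0*-4609 + 0*4409 + 2*-4257 + 0*-2933 + 0*10014 + -1*-10697 = 2183
  c_3 = 1*2885 + 2*-4609 + 0*4409 + 6*-4257 + -4*-2933 + 0*10014 + -2*-10697 = 1251
  c_4 = 0*2885 + -1*-4609 + 0*4409 + -5*-4257 + 1*-2933 + 1*10014 + 3*-10697 = 884
  c_5 = 0*2885 + -1*-4609 + 0*4409 + -3*-4257 + 2*-2933 + 0*10014 + 1*-10697 = 817
  c_6 = -1*2885 + -2*-4609 + 0*4409 + -6*-4257 + 3*-2933 + 0*10014 + 2*-10697 = 1682
  c_7 = 0*2885 + 0*-4609 + 1*4409 + 0*-4257 + 1*-2933 + 0*10014 + 0*-10697 = 1476
p = 13; digits c_i = Σ_j d_{ij}·13^j, 0 ≤ d_{ij} < 13:
  c_1 = 2074 = 7·13^0 + 3·13^1 + 12·13^2
  c_2 = 2183 = 12·13^0 + 11·13^1 + 12·13^2
  c_3 = 1251 = 3·13^0 + 5·13^1 + 7·13^2
  c_4 = 884 = 0·13^0 + 3·13^1 + 5·13^2
  c_5 = 817 = 11·13^0 + 10·13^1 + 4·13^2
  c_6 = 1682 = 5·13^0 + 12·13^1 + 9·13^2
  c_7 = 1476 = 7·13^0 + 9·13^1 + 8·13^2
p-restricted factor λ_0 = (7, 12, 3, 0, 11, 5, 7)
p-restricted factor λ_1 = (3, 11, 5, 3, 10, 12, 9)
p-restricted factor λ_2 = (12, 12, 7, 5, 4, 9, 8)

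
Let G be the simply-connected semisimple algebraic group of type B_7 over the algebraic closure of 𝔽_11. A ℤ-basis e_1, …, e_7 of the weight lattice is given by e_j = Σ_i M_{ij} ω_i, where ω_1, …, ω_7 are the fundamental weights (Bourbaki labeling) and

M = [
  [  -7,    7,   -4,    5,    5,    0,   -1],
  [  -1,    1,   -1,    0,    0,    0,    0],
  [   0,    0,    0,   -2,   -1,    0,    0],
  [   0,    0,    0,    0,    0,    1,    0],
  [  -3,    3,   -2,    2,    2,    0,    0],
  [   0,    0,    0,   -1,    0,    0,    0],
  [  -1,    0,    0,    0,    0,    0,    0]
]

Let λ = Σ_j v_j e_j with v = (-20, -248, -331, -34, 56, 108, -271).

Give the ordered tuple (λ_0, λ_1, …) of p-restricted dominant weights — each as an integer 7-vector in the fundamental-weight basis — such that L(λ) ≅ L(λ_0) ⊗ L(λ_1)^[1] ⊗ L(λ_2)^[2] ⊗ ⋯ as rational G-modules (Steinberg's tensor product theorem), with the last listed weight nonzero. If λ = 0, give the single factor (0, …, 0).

Converting to the ω-basis (c_i = row i of M dotted with v = (-20, -248, -331, -34, 56, 108, -271)):
  c_1 = -7*-20 + 7*-248 + -4*-331 + 5*-34 + 5*56 + 0*108 + -1*-271 = 109
  c_2 = -1*-20 + 1*-248 + -1*-331 + 0*-34 + 0*56 + 0*108 + 0*-271 = 103
  c_3 = 0*-20 + 0*-248 + 0*-331 + -2*-34 + -1*56 + 0*108 + 0*-271 = 12
  c_4 = 0*-20 + 0*-248 + 0*-331 + 0*-34 + 0*56 + 1*108 + 0*-271 = 108
  c_5 = -3*-20 + 3*-248 + -2*-331 + 2*-34 + 2*56 + 0*108 + 0*-271 = 22
  c_6 = 0*-20 + 0*-248 + 0*-331 + -1*-34 + 0*56 + 0*108 + 0*-271 = 34
  c_7 = -1*-20 + 0*-248 + 0*-331 + 0*-34 + 0*56 + 0*108 + 0*-271 = 20
Writing each c_i in base p = 11:
  c_1 = 109 = 10·11^0 + 9·11^1
  c_2 = 103 = 4·11^0 + 9·11^1
  c_3 = 12 = 1·11^0 + 1·11^1
  c_4 = 108 = 9·11^0 + 9·11^1
  c_5 = 22 = 0·11^0 + 2·11^1
  c_6 = 34 = 1·11^0 + 3·11^1
  c_7 = 20 = 9·11^0 + 1·11^1
p-restricted factor λ_0 = (10, 4, 1, 9, 0, 1, 9)
p-restricted factor λ_1 = (9, 9, 1, 9, 2, 3, 1)

((10, 4, 1, 9, 0, 1, 9), (9, 9, 1, 9, 2, 3, 1))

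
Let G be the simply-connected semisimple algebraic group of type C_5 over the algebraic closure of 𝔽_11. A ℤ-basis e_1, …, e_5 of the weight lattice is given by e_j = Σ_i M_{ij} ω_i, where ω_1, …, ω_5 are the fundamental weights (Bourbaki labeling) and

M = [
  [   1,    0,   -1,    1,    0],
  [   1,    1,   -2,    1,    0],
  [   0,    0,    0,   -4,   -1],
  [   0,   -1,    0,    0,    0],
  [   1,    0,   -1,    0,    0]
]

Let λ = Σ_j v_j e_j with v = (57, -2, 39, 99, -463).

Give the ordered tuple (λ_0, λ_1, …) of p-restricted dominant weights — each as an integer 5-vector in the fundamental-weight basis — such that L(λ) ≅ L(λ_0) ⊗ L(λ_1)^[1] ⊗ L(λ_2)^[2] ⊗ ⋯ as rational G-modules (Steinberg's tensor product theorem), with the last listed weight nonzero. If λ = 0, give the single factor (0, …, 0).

ω-coordinates c = M·v, v = (57, -2, 39, 99, -463):
  c_1 = (1)·(57) + (0)·(-2) + (-1)·(39) + (1)·(99) + (0)·(-463) = 117
  c_2 = (1)·(57) + (1)·(-2) + (-2)·(39) + (1)·(99) + (0)·(-463) = 76
  c_3 = (0)·(57) + (0)·(-2) + (0)·(39) + (-4)·(99) + (-1)·(-463) = 67
  c_4 = (0)·(57) + (-1)·(-2) + (0)·(39) + (0)·(99) + (0)·(-463) = 2
  c_5 = (1)·(57) + (0)·(-2) + (-1)·(39) + (0)·(99) + (0)·(-463) = 18
p = 11; digits c_i = Σ_j d_{ij}·11^j, 0 ≤ d_{ij} < 11:
  c_1 = 117 = 7·11^0 + 10·11^1
  c_2 = 76 = 10·11^0 + 6·11^1
  c_3 = 67 = 1·11^0 + 6·11^1
  c_4 = 2 = 2·11^0
  c_5 = 18 = 7·11^0 + 1·11^1
p-restricted factor λ_0 = (7, 10, 1, 2, 7)
p-restricted factor λ_1 = (10, 6, 6, 0, 1)

((7, 10, 1, 2, 7), (10, 6, 6, 0, 1))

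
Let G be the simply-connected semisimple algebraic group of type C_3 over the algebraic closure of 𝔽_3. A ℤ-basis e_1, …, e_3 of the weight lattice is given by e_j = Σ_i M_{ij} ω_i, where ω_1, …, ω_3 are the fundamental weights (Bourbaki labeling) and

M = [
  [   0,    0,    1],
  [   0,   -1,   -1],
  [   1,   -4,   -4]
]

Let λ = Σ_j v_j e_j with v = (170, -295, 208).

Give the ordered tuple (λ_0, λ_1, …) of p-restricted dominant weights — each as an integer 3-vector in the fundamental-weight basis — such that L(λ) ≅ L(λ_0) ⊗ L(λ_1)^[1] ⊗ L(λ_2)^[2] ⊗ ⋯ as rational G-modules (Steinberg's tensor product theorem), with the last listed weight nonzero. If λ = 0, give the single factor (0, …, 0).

((1, 0, 2), (0, 2, 1), (2, 0, 0), (1, 0, 1), (2, 1, 0), (0, 0, 2))

Change of basis e → ω: c = M·v where v = (170, -295, 208):
  c_1 = 0·170 + (0)·(-295) + 1·208 = 208
  c_2 = 0·170 + (-1)·(-295) + (-1)·(208) = 87
  c_3 = 1·170 + (-4)·(-295) + (-4)·(208) = 518
Expand coordinatewise in base 3:
  c_1 = 208 = 1·3^0 + 0·3^1 + 2·3^2 + 1·3^3 + 2·3^4
  c_2 = 87 = 0·3^0 + 2·3^1 + 0·3^2 + 0·3^3 + 1·3^4
  c_3 = 518 = 2·3^0 + 1·3^1 + 0·3^2 + 1·3^3 + 0·3^4 + 2·3^5
Factor λ_0 = (1, 0, 2)
Factor λ_1 = (0, 2, 1)
Factor λ_2 = (2, 0, 0)
Factor λ_3 = (1, 0, 1)
Factor λ_4 = (2, 1, 0)
Factor λ_5 = (0, 0, 2)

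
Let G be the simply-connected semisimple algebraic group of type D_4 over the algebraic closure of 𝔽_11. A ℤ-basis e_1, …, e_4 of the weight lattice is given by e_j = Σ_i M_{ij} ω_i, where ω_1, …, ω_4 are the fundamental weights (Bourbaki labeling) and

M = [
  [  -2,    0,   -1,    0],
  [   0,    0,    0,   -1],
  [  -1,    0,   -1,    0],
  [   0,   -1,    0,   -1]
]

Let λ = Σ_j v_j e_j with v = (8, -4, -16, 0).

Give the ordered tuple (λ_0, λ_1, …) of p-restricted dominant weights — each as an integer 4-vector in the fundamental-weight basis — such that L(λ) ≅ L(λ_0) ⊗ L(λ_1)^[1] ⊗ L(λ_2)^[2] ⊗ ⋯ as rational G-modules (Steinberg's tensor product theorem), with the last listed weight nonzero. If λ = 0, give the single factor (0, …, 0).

((0, 0, 8, 4),)

In the fundamental-weight basis, λ has coordinates c = M·v (v = (8, -4, -16, 0)):
  c_1 = (-2)·(8) + (0)·(-4) + (-1)·(-16) + 0·0 = 0
  c_2 = 0·8 + (0)·(-4) + (0)·(-16) + (-1)·(0) = 0
  c_3 = (-1)·(8) + (0)·(-4) + (-1)·(-16) + 0·0 = 8
  c_4 = 0·8 + (-1)·(-4) + (0)·(-16) + (-1)·(0) = 4
Expand coordinatewise in base 11:
  c_1 = 0
  c_2 = 0
  c_3 = 8 = 8·11^0
  c_4 = 4 = 4·11^0
p-restricted factor λ_0 = (0, 0, 8, 4)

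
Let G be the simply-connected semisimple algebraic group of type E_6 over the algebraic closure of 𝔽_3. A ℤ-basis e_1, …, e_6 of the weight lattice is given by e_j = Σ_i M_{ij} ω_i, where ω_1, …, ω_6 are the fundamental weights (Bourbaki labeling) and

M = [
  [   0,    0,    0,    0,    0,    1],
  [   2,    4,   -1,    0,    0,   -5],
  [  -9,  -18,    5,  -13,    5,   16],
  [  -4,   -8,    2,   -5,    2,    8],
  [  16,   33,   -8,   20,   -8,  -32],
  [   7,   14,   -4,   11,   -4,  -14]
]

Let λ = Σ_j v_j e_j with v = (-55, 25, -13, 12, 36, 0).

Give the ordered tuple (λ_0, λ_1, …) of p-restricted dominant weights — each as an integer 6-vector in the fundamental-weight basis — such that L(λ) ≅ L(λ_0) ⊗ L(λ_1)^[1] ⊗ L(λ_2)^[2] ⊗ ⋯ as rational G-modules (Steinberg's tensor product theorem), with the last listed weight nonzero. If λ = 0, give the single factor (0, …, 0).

Converting to the ω-basis (c_i = row i of M dotted with v = (-55, 25, -13, 12, 36, 0)):
  c_1 = (0)·(-55) + 0·25 + (0)·(-13) + 0·12 + 0·36 + 1·0 = 0
  c_2 = (2)·(-55) + 4·25 + (-1)·(-13) + 0·12 + 0·36 + (-5)·(0) = 3
  c_3 = (-9)·(-55) + (-18)·(25) + (5)·(-13) + (-13)·(12) + 5·36 + 16·0 = 4
  c_4 = (-4)·(-55) + (-8)·(25) + (2)·(-13) + (-5)·(12) + 2·36 + 8·0 = 6
  c_5 = (16)·(-55) + 33·25 + (-8)·(-13) + 20·12 + (-8)·(36) + (-32)·(0) = 1
  c_6 = (7)·(-55) + 14·25 + (-4)·(-13) + 11·12 + (-4)·(36) + (-14)·(0) = 5
p = 3; digits c_i = Σ_j d_{ij}·3^j, 0 ≤ d_{ij} < 3:
  c_1 = 0
  c_2 = 3 = 0·3^0 + 1·3^1
  c_3 = 4 = 1·3^0 + 1·3^1
  c_4 = 6 = 0·3^0 + 2·3^1
  c_5 = 1 = 1·3^0
  c_6 = 5 = 2·3^0 + 1·3^1
Factor λ_0 = (0, 0, 1, 0, 1, 2)
Factor λ_1 = (0, 1, 1, 2, 0, 1)

((0, 0, 1, 0, 1, 2), (0, 1, 1, 2, 0, 1))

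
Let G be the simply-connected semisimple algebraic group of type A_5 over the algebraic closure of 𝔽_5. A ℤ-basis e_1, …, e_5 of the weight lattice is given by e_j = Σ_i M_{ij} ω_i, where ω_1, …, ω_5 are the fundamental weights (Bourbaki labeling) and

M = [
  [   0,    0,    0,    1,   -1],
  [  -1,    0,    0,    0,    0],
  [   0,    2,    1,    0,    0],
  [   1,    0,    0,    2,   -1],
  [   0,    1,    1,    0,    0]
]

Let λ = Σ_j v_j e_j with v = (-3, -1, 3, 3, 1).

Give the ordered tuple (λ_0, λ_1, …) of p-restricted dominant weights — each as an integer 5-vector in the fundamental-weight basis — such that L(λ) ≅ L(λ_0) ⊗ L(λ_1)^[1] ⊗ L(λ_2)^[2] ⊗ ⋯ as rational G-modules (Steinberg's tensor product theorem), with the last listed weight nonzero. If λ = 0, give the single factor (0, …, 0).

Converting to the ω-basis (c_i = row i of M dotted with v = (-3, -1, 3, 3, 1)):
  c_1 = 0*-3 + 0*-1 + 0*3 + 1*3 + -1*1 = 2
  c_2 = -1*-3 + 0*-1 + 0*3 + 0*3 + 0*1 = 3
  c_3 = 0*-3 + 2*-1 + 1*3 + 0*3 + 0*1 = 1
  c_4 = 1*-3 + 0*-1 + 0*3 + 2*3 + -1*1 = 2
  c_5 = 0*-3 + 1*-1 + 1*3 + 0*3 + 0*1 = 2
Expand coordinatewise in base 5:
  c_1 = 2 = 2·5^0
  c_2 = 3 = 3·5^0
  c_3 = 1 = 1·5^0
  c_4 = 2 = 2·5^0
  c_5 = 2 = 2·5^0
Factor λ_0 = (2, 3, 1, 2, 2)

((2, 3, 1, 2, 2),)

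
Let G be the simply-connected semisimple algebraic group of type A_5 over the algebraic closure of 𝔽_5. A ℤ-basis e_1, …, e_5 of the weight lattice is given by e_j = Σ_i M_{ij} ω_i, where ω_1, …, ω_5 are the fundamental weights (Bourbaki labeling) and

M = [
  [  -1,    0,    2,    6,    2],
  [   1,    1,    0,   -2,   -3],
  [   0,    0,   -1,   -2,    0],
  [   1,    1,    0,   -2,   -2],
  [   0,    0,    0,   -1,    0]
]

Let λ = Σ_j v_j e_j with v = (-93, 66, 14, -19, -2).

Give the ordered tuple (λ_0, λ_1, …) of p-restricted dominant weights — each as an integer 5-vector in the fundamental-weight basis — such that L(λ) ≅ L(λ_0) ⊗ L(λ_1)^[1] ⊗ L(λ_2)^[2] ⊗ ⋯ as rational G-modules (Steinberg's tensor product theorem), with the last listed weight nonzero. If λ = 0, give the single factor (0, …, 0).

Change of basis e → ω: c = M·v where v = (-93, 66, 14, -19, -2):
  c_1 = (-1)·(-93) + 0·66 + 2·14 + (6)·(-19) + (2)·(-2) = 3
  c_2 = (1)·(-93) + 1·66 + 0·14 + (-2)·(-19) + (-3)·(-2) = 17
  c_3 = (0)·(-93) + 0·66 + (-1)·(14) + (-2)·(-19) + (0)·(-2) = 24
  c_4 = (1)·(-93) + 1·66 + 0·14 + (-2)·(-19) + (-2)·(-2) = 15
  c_5 = (0)·(-93) + 0·66 + 0·14 + (-1)·(-19) + (0)·(-2) = 19
Expand coordinatewise in base 5:
  c_1 = 3 = 3·5^0
  c_2 = 17 = 2·5^0 + 3·5^1
  c_3 = 24 = 4·5^0 + 4·5^1
  c_4 = 15 = 0·5^0 + 3·5^1
  c_5 = 19 = 4·5^0 + 3·5^1
p-restricted factor λ_0 = (3, 2, 4, 0, 4)
p-restricted factor λ_1 = (0, 3, 4, 3, 3)

((3, 2, 4, 0, 4), (0, 3, 4, 3, 3))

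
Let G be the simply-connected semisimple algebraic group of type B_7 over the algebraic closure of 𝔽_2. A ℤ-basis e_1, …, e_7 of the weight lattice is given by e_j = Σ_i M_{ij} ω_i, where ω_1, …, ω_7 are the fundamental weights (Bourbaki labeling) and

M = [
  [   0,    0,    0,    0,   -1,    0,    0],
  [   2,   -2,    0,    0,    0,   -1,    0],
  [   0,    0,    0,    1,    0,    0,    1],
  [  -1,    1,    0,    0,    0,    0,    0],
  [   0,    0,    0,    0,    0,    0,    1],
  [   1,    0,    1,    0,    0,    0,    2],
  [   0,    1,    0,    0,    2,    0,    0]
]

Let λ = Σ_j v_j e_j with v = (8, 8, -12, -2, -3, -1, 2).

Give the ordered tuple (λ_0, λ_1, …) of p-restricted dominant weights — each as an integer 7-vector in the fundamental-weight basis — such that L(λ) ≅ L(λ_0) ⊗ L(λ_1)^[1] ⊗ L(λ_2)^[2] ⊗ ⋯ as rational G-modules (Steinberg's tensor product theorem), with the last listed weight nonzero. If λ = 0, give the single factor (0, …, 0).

((1, 1, 0, 0, 0, 0, 0), (1, 0, 0, 0, 1, 0, 1))

Converting to the ω-basis (c_i = row i of M dotted with v = (8, 8, -12, -2, -3, -1, 2)):
  c_1 = 0·8 + 0·8 + (0)·(-12) + (0)·(-2) + (-1)·(-3) + (0)·(-1) + 0·2 = 3
  c_2 = 2·8 + (-2)·(8) + (0)·(-12) + (0)·(-2) + (0)·(-3) + (-1)·(-1) + 0·2 = 1
  c_3 = 0·8 + 0·8 + (0)·(-12) + (1)·(-2) + (0)·(-3) + (0)·(-1) + 1·2 = 0
  c_4 = (-1)·(8) + 1·8 + (0)·(-12) + (0)·(-2) + (0)·(-3) + (0)·(-1) + 0·2 = 0
  c_5 = 0·8 + 0·8 + (0)·(-12) + (0)·(-2) + (0)·(-3) + (0)·(-1) + 1·2 = 2
  c_6 = 1·8 + 0·8 + (1)·(-12) + (0)·(-2) + (0)·(-3) + (0)·(-1) + 2·2 = 0
  c_7 = 0·8 + 1·8 + (0)·(-12) + (0)·(-2) + (2)·(-3) + (0)·(-1) + 0·2 = 2
Base-2 expansion of each c_i:
  c_1 = 3 = 1·2^0 + 1·2^1
  c_2 = 1 = 1·2^0
  c_3 = 0
  c_4 = 0
  c_5 = 2 = 0·2^0 + 1·2^1
  c_6 = 0
  c_7 = 2 = 0·2^0 + 1·2^1
p-restricted factor λ_0 = (1, 1, 0, 0, 0, 0, 0)
p-restricted factor λ_1 = (1, 0, 0, 0, 1, 0, 1)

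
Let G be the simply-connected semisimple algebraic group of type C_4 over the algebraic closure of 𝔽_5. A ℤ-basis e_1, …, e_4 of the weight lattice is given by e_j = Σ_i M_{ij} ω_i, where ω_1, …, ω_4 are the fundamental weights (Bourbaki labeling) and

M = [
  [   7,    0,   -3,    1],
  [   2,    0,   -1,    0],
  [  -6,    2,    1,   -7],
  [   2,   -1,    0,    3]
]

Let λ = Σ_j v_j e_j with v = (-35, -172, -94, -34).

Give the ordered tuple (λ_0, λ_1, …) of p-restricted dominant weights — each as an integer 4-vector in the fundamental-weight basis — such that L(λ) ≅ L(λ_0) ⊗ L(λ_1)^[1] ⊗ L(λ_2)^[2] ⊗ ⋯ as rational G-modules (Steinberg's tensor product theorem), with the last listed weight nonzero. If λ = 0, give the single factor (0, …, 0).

((3, 4, 0, 0), (0, 4, 2, 0))

In the fundamental-weight basis, λ has coordinates c = M·v (v = (-35, -172, -94, -34)):
  c_1 = (7)·(-35) + (0)·(-172) + (-3)·(-94) + (1)·(-34) = 3
  c_2 = (2)·(-35) + (0)·(-172) + (-1)·(-94) + (0)·(-34) = 24
  c_3 = (-6)·(-35) + (2)·(-172) + (1)·(-94) + (-7)·(-34) = 10
  c_4 = (2)·(-35) + (-1)·(-172) + (0)·(-94) + (3)·(-34) = 0
p = 5; digits c_i = Σ_j d_{ij}·5^j, 0 ≤ d_{ij} < 5:
  c_1 = 3 = 3·5^0
  c_2 = 24 = 4·5^0 + 4·5^1
  c_3 = 10 = 0·5^0 + 2·5^1
  c_4 = 0
p-restricted factor λ_0 = (3, 4, 0, 0)
p-restricted factor λ_1 = (0, 4, 2, 0)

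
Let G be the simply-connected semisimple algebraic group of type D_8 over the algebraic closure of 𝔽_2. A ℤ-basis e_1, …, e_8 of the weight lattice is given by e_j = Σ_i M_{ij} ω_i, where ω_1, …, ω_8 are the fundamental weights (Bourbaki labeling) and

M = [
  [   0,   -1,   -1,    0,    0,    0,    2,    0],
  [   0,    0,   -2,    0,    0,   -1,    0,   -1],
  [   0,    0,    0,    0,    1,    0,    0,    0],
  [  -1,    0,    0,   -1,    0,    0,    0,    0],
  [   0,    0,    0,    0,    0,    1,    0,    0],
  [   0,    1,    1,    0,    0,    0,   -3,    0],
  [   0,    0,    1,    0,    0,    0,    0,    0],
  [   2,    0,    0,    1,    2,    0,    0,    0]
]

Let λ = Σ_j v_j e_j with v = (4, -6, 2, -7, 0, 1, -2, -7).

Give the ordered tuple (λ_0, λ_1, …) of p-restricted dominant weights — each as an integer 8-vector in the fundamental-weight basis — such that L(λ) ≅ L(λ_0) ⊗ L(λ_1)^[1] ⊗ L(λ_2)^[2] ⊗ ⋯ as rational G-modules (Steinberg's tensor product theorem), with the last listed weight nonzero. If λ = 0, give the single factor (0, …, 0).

In the fundamental-weight basis, λ has coordinates c = M·v (v = (4, -6, 2, -7, 0, 1, -2, -7)):
  c_1 = (0)·(4) + (-1)·(-6) + (-1)·(2) + (0)·(-7) + (0)·(0) + (0)·(1) + (2)·(-2) + (0)·(-7) = 0
  c_2 = (0)·(4) + (0)·(-6) + (-2)·(2) + (0)·(-7) + (0)·(0) + (-1)·(1) + (0)·(-2) + (-1)·(-7) = 2
  c_3 = (0)·(4) + (0)·(-6) + (0)·(2) + (0)·(-7) + (1)·(0) + (0)·(1) + (0)·(-2) + (0)·(-7) = 0
  c_4 = (-1)·(4) + (0)·(-6) + (0)·(2) + (-1)·(-7) + (0)·(0) + (0)·(1) + (0)·(-2) + (0)·(-7) = 3
  c_5 = (0)·(4) + (0)·(-6) + (0)·(2) + (0)·(-7) + (0)·(0) + (1)·(1) + (0)·(-2) + (0)·(-7) = 1
  c_6 = (0)·(4) + (1)·(-6) + (1)·(2) + (0)·(-7) + (0)·(0) + (0)·(1) + (-3)·(-2) + (0)·(-7) = 2
  c_7 = (0)·(4) + (0)·(-6) + (1)·(2) + (0)·(-7) + (0)·(0) + (0)·(1) + (0)·(-2) + (0)·(-7) = 2
  c_8 = (2)·(4) + (0)·(-6) + (0)·(2) + (1)·(-7) + (2)·(0) + (0)·(1) + (0)·(-2) + (0)·(-7) = 1
p = 2; digits c_i = Σ_j d_{ij}·2^j, 0 ≤ d_{ij} < 2:
  c_1 = 0
  c_2 = 2 = 0·2^0 + 1·2^1
  c_3 = 0
  c_4 = 3 = 1·2^0 + 1·2^1
  c_5 = 1 = 1·2^0
  c_6 = 2 = 0·2^0 + 1·2^1
  c_7 = 2 = 0·2^0 + 1·2^1
  c_8 = 1 = 1·2^0
p-restricted factor λ_0 = (0, 0, 0, 1, 1, 0, 0, 1)
p-restricted factor λ_1 = (0, 1, 0, 1, 0, 1, 1, 0)

((0, 0, 0, 1, 1, 0, 0, 1), (0, 1, 0, 1, 0, 1, 1, 0))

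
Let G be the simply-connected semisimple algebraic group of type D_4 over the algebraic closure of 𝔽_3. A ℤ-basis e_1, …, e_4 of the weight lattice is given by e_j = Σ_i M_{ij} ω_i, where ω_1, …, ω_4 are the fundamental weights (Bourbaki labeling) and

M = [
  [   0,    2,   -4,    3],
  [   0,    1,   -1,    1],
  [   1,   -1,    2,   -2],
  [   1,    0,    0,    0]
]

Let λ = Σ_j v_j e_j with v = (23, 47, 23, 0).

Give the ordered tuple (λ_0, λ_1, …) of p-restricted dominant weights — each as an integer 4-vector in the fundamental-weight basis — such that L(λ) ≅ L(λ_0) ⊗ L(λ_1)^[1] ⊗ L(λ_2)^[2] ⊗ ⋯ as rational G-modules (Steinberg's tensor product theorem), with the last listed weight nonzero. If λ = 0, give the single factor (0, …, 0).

((2, 0, 1, 2), (0, 2, 1, 1), (0, 2, 2, 2))

Change of basis e → ω: c = M·v where v = (23, 47, 23, 0):
  c_1 = 0*23 + 2*47 + -4*23 + 3*0 = 2
  c_2 = 0*23 + 1*47 + -1*23 + 1*0 = 24
  c_3 = 1*23 + -1*47 + 2*23 + -2*0 = 22
  c_4 = 1*23 + 0*47 + 0*23 + 0*0 = 23
Expand coordinatewise in base 3:
  c_1 = 2 = 2·3^0
  c_2 = 24 = 0·3^0 + 2·3^1 + 2·3^2
  c_3 = 22 = 1·3^0 + 1·3^1 + 2·3^2
  c_4 = 23 = 2·3^0 + 1·3^1 + 2·3^2
Factor λ_0 = (2, 0, 1, 2)
Factor λ_1 = (0, 2, 1, 1)
Factor λ_2 = (0, 2, 2, 2)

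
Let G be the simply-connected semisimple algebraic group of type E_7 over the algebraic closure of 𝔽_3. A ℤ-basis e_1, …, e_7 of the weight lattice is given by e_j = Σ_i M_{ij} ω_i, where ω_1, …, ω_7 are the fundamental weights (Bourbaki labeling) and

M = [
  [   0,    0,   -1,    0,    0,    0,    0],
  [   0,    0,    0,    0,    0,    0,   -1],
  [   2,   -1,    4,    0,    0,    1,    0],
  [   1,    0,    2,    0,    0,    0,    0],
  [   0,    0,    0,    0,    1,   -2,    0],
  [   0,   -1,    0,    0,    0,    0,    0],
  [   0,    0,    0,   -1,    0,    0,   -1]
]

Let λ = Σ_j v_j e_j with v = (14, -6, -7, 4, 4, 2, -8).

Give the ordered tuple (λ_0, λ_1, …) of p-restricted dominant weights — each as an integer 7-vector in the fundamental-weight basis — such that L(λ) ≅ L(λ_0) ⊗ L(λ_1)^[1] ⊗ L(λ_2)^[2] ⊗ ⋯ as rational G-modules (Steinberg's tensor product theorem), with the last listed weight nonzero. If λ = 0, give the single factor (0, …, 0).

((1, 2, 2, 0, 0, 0, 1), (2, 2, 2, 0, 0, 2, 1))

Change of basis e → ω: c = M·v where v = (14, -6, -7, 4, 4, 2, -8):
  c_1 = 0*14 + 0*-6 + -1*-7 + 0*4 + 0*4 + 0*2 + 0*-8 = 7
  c_2 = 0*14 + 0*-6 + 0*-7 + 0*4 + 0*4 + 0*2 + -1*-8 = 8
  c_3 = 2*14 + -1*-6 + 4*-7 + 0*4 + 0*4 + 1*2 + 0*-8 = 8
  c_4 = 1*14 + 0*-6 + 2*-7 + 0*4 + 0*4 + 0*2 + 0*-8 = 0
  c_5 = 0*14 + 0*-6 + 0*-7 + 0*4 + 1*4 + -2*2 + 0*-8 = 0
  c_6 = 0*14 + -1*-6 + 0*-7 + 0*4 + 0*4 + 0*2 + 0*-8 = 6
  c_7 = 0*14 + 0*-6 + 0*-7 + -1*4 + 0*4 + 0*2 + -1*-8 = 4
Expand coordinatewise in base 3:
  c_1 = 7 = 1·3^0 + 2·3^1
  c_2 = 8 = 2·3^0 + 2·3^1
  c_3 = 8 = 2·3^0 + 2·3^1
  c_4 = 0
  c_5 = 0
  c_6 = 6 = 0·3^0 + 2·3^1
  c_7 = 4 = 1·3^0 + 1·3^1
λ_0 = (1, 2, 2, 0, 0, 0, 1)
λ_1 = (2, 2, 2, 0, 0, 2, 1)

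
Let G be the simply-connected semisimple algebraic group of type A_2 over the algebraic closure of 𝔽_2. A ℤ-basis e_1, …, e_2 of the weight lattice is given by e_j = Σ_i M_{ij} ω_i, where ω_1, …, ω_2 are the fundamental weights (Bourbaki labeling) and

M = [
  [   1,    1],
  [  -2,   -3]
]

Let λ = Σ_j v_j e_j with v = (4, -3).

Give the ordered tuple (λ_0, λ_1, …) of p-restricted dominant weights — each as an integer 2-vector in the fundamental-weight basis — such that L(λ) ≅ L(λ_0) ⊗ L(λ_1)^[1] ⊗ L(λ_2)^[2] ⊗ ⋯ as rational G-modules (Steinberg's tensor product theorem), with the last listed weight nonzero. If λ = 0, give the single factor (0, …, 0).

((1, 1),)

Compute c_i = Σ_j M_{ij} v_j with v = (4, -3):
  c_1 = 1·4 + (1)·(-3) = 1
  c_2 = (-2)·(4) + (-3)·(-3) = 1
Expand coordinatewise in base 2:
  c_1 = 1 = 1·2^0
  c_2 = 1 = 1·2^0
p-restricted factor λ_0 = (1, 1)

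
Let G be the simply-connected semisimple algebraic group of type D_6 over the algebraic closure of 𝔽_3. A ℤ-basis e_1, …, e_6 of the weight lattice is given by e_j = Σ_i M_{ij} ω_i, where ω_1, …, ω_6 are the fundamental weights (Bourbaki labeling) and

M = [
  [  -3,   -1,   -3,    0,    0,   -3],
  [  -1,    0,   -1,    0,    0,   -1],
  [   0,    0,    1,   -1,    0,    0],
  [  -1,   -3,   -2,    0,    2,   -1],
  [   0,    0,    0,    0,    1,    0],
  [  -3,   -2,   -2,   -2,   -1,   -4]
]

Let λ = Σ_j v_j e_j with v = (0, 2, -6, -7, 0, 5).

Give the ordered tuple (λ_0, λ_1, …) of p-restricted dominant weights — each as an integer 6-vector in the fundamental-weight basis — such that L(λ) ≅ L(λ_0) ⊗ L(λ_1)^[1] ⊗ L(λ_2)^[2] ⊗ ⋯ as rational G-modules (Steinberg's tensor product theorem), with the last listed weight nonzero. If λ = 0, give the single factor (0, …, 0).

((1, 1, 1, 1, 0, 2),)

In the fundamental-weight basis, λ has coordinates c = M·v (v = (0, 2, -6, -7, 0, 5)):
  c_1 = (-3)·(0) + (-1)·(2) + (-3)·(-6) + (0)·(-7) + (0)·(0) + (-3)·(5) = 1
  c_2 = (-1)·(0) + (0)·(2) + (-1)·(-6) + (0)·(-7) + (0)·(0) + (-1)·(5) = 1
  c_3 = (0)·(0) + (0)·(2) + (1)·(-6) + (-1)·(-7) + (0)·(0) + (0)·(5) = 1
  c_4 = (-1)·(0) + (-3)·(2) + (-2)·(-6) + (0)·(-7) + (2)·(0) + (-1)·(5) = 1
  c_5 = (0)·(0) + (0)·(2) + (0)·(-6) + (0)·(-7) + (1)·(0) + (0)·(5) = 0
  c_6 = (-3)·(0) + (-2)·(2) + (-2)·(-6) + (-2)·(-7) + (-1)·(0) + (-4)·(5) = 2
p = 3; digits c_i = Σ_j d_{ij}·3^j, 0 ≤ d_{ij} < 3:
  c_1 = 1 = 1·3^0
  c_2 = 1 = 1·3^0
  c_3 = 1 = 1·3^0
  c_4 = 1 = 1·3^0
  c_5 = 0
  c_6 = 2 = 2·3^0
λ_0 = (1, 1, 1, 1, 0, 2)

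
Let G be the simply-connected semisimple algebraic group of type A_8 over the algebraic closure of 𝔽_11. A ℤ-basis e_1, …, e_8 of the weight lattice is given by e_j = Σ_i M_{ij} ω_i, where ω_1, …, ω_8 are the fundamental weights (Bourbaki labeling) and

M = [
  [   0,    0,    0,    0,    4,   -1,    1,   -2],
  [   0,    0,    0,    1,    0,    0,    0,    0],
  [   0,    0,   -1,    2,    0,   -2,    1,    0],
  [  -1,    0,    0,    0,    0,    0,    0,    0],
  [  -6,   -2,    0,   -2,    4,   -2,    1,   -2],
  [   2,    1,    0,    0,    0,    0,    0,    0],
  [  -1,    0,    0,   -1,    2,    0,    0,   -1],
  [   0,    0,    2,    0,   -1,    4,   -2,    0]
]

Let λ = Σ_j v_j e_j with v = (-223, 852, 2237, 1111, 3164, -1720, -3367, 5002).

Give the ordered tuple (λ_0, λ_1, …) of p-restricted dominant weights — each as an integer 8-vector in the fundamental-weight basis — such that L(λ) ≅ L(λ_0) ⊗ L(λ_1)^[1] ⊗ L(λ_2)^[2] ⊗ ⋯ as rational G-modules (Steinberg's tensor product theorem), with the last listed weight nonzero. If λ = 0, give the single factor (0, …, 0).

Converting to the ω-basis (c_i = row i of M dotted with v = (-223, 852, 2237, 1111, 3164, -1720, -3367, 5002)):
  c_1 = (0)·(-223) + 0·852 + 0·2237 + 0·1111 + 4·3164 + (-1)·(-1720) + (1)·(-3367) + (-2)·(5002) = 1005
  c_2 = (0)·(-223) + 0·852 + 0·2237 + 1·1111 + 0·3164 + (0)·(-1720) + (0)·(-3367) + 0·5002 = 1111
  c_3 = (0)·(-223) + 0·852 + (-1)·(2237) + 2·1111 + 0·3164 + (-2)·(-1720) + (1)·(-3367) + 0·5002 = 58
  c_4 = (-1)·(-223) + 0·852 + 0·2237 + 0·1111 + 0·3164 + (0)·(-1720) + (0)·(-3367) + 0·5002 = 223
  c_5 = (-6)·(-223) + (-2)·(852) + 0·2237 + (-2)·(1111) + 4·3164 + (-2)·(-1720) + (1)·(-3367) + (-2)·(5002) = 137
  c_6 = (2)·(-223) + 1·852 + 0·2237 + 0·1111 + 0·3164 + (0)·(-1720) + (0)·(-3367) + 0·5002 = 406
  c_7 = (-1)·(-223) + 0·852 + 0·2237 + (-1)·(1111) + 2·3164 + (0)·(-1720) + (0)·(-3367) + (-1)·(5002) = 438
  c_8 = (0)·(-223) + 0·852 + 2·2237 + 0·1111 + (-1)·(3164) + (4)·(-1720) + (-2)·(-3367) + 0·5002 = 1164
Writing each c_i in base p = 11:
  c_1 = 1005 = 4·11^0 + 3·11^1 + 8·11^2
  c_2 = 1111 = 0·11^0 + 2·11^1 + 9·11^2
  c_3 = 58 = 3·11^0 + 5·11^1
  c_4 = 223 = 3·11^0 + 9·11^1 + 1·11^2
  c_5 = 137 = 5·11^0 + 1·11^1 + 1·11^2
  c_6 = 406 = 10·11^0 + 3·11^1 + 3·11^2
  c_7 = 438 = 9·11^0 + 6·11^1 + 3·11^2
  c_8 = 1164 = 9·11^0 + 6·11^1 + 9·11^2
Factor λ_0 = (4, 0, 3, 3, 5, 10, 9, 9)
Factor λ_1 = (3, 2, 5, 9, 1, 3, 6, 6)
Factor λ_2 = (8, 9, 0, 1, 1, 3, 3, 9)

((4, 0, 3, 3, 5, 10, 9, 9), (3, 2, 5, 9, 1, 3, 6, 6), (8, 9, 0, 1, 1, 3, 3, 9))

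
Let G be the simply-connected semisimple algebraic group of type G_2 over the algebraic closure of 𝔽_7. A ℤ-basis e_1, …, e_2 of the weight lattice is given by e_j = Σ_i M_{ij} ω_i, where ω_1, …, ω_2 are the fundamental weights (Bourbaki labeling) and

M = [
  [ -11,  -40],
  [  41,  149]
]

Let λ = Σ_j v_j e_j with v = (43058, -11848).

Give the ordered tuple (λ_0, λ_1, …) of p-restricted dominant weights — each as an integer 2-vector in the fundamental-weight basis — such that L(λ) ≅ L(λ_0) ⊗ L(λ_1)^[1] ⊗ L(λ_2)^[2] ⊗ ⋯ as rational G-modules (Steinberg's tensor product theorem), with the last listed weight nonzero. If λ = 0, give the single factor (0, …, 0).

Converting to the ω-basis (c_i = row i of M dotted with v = (43058, -11848)):
  c_1 = -11*43058 + -40*-11848 = 282
  c_2 = 41*43058 + 149*-11848 = 26
Expand coordinatewise in base 7:
  c_1 = 282 = 2·7^0 + 5·7^1 + 5·7^2
  c_2 = 26 = 5·7^0 + 3·7^1
λ_0 = (2, 5)
λ_1 = (5, 3)
λ_2 = (5, 0)

((2, 5), (5, 3), (5, 0))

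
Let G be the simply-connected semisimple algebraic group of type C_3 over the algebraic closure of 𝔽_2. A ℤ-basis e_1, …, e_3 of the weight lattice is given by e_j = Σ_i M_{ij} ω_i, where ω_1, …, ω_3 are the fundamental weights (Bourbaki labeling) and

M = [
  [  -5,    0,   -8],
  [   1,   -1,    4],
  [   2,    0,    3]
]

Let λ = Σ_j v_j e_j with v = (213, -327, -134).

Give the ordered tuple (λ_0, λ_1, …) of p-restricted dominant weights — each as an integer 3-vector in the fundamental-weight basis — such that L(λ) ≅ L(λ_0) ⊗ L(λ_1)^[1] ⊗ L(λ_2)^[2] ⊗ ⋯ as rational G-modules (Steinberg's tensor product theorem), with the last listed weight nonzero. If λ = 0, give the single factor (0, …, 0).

((1, 0, 0), (1, 0, 0), (1, 1, 0), (0, 0, 1), (0, 0, 1))

In the fundamental-weight basis, λ has coordinates c = M·v (v = (213, -327, -134)):
  c_1 = -5*213 + 0*-327 + -8*-134 = 7
  c_2 = 1*213 + -1*-327 + 4*-134 = 4
  c_3 = 2*213 + 0*-327 + 3*-134 = 24
Expand coordinatewise in base 2:
  c_1 = 7 = 1·2^0 + 1·2^1 + 1·2^2
  c_2 = 4 = 0·2^0 + 0·2^1 + 1·2^2
  c_3 = 24 = 0·2^0 + 0·2^1 + 0·2^2 + 1·2^3 + 1·2^4
Factor λ_0 = (1, 0, 0)
Factor λ_1 = (1, 0, 0)
Factor λ_2 = (1, 1, 0)
Factor λ_3 = (0, 0, 1)
Factor λ_4 = (0, 0, 1)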